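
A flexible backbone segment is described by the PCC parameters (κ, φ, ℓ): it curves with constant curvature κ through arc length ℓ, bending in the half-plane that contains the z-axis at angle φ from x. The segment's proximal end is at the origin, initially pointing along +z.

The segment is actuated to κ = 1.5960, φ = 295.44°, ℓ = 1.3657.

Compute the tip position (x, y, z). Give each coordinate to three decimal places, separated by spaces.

0.423 -0.889 0.514

θ = κ·ℓ = 1.5960 × 1.3657 = 2.17966 rad
ρ = (1 − cos θ)/κ = (1 − -0.57193)/1.5960 = 0.98492
z = sin θ / κ = 0.82030/1.5960 = 0.51397
x = ρ cos φ = 0.98492 × cos(295.44°) = 0.42309
y = ρ sin φ = 0.98492 × sin(295.44°) = -0.88942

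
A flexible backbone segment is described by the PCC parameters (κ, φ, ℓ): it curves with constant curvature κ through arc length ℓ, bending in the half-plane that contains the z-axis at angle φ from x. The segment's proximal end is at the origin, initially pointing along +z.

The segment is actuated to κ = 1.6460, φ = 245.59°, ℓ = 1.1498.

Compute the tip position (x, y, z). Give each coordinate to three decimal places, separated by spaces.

-0.330 -0.728 0.576

θ = κ·ℓ = 1.6460 × 1.1498 = 1.89257 rad
ρ = (1 − cos θ)/κ = (1 − -0.31625)/1.6460 = 0.79967
z = sin θ / κ = 0.94868/1.6460 = 0.57635
x = ρ cos φ = 0.79967 × cos(245.59°) = -0.33047
y = ρ sin φ = 0.79967 × sin(245.59°) = -0.72819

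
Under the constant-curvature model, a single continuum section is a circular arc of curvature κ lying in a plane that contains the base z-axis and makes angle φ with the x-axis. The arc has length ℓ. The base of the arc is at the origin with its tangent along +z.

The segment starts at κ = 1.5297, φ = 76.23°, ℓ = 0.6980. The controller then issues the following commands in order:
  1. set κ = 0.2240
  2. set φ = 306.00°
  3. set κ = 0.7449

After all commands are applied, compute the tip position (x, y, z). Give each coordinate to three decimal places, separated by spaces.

0.104 -0.144 0.667

initial: κ=1.5297, φ=76.23°, ℓ=0.6980
cmd 1: set κ=0.2240 → (κ,φ,ℓ)=(0.2240,76.23°,0.6980) → tip=(0.0130,0.0529,0.6952)
cmd 2: set φ=306.00° → (κ,φ,ℓ)=(0.2240,306.00°,0.6980) → tip=(0.0320,-0.0441,0.6952)
cmd 3: set κ=0.7449 → (κ,φ,ℓ)=(0.7449,306.00°,0.6980) → tip=(0.1043,-0.1435,0.6670)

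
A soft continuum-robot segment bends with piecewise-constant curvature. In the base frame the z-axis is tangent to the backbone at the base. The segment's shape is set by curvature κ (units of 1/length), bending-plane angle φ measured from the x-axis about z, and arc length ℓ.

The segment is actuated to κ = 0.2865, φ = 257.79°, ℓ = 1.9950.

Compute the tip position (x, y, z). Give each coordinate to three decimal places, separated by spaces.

-0.117 -0.542 1.888

θ = κ·ℓ = 0.2865 × 1.9950 = 0.57157 rad
ρ = (1 − cos θ)/κ = (1 − 0.84105)/0.2865 = 0.55479
z = sin θ / κ = 0.54095/0.2865 = 1.88814
x = ρ cos φ = 0.55479 × cos(257.79°) = -0.11733
y = ρ sin φ = 0.55479 × sin(257.79°) = -0.54224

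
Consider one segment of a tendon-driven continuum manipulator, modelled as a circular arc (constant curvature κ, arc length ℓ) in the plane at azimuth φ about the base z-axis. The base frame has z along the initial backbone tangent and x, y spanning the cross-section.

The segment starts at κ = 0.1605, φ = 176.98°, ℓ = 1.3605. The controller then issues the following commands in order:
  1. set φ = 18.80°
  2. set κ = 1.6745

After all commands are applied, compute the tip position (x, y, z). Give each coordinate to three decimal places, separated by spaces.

initial: κ=0.1605, φ=176.98°, ℓ=1.3605
cmd 1: set φ=18.80° → (κ,φ,ℓ)=(0.1605,18.80°,1.3605) → tip=(0.1401,0.0477,1.3497)
cmd 2: set κ=1.6745 → (κ,φ,ℓ)=(1.6745,18.80°,1.3605) → tip=(0.9327,0.3175,0.4539)

0.933 0.318 0.454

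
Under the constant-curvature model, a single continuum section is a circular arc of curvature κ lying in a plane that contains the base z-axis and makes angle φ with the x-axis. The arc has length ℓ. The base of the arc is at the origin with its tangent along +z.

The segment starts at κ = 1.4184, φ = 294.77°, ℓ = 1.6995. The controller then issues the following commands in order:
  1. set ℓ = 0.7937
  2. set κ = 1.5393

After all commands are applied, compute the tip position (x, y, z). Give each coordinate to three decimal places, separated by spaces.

0.179 -0.388 0.610

initial: κ=1.4184, φ=294.77°, ℓ=1.6995
cmd 1: set ℓ=0.7937 → (κ,φ,ℓ)=(1.4184,294.77°,0.7937) → tip=(0.1682,-0.3646,0.6364)
cmd 2: set κ=1.5393 → (κ,φ,ℓ)=(1.5393,294.77°,0.7937) → tip=(0.1791,-0.3881,0.6105)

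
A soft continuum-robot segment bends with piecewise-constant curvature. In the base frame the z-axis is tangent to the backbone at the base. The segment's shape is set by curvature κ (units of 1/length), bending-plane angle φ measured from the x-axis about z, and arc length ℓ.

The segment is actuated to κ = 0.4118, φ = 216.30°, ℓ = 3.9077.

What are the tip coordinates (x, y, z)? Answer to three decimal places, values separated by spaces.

-2.032 -1.493 2.427

θ = κ·ℓ = 0.4118 × 3.9077 = 1.60919 rad
ρ = (1 − cos θ)/κ = (1 − -0.03839)/0.4118 = 2.52158
z = sin θ / κ = 0.99926/0.4118 = 2.42657
x = ρ cos φ = 2.52158 × cos(216.30°) = -2.03221
y = ρ sin φ = 2.52158 × sin(216.30°) = -1.49281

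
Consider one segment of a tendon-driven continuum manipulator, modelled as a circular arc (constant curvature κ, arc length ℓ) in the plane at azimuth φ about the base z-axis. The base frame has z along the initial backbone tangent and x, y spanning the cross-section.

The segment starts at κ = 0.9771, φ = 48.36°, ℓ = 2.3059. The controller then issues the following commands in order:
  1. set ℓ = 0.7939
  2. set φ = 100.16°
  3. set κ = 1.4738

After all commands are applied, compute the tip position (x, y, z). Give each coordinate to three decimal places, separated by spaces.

-0.073 0.407 0.625

initial: κ=0.9771, φ=48.36°, ℓ=2.3059
cmd 1: set ℓ=0.7939 → (κ,φ,ℓ)=(0.9771,48.36°,0.7939) → tip=(0.1945,0.2188,0.7166)
cmd 2: set φ=100.16° → (κ,φ,ℓ)=(0.9771,100.16°,0.7939) → tip=(-0.0516,0.2882,0.7166)
cmd 3: set κ=1.4738 → (κ,φ,ℓ)=(1.4738,100.16°,0.7939) → tip=(-0.0730,0.4073,0.6248)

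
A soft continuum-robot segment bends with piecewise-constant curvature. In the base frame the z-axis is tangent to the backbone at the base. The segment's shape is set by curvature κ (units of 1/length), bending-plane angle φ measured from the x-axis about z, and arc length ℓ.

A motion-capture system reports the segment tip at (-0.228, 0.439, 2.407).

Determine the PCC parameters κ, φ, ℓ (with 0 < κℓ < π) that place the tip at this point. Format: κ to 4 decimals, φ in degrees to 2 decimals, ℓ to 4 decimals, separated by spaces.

0.1638 117.45 2.4742

ρ = √(x²+y²) = √(-0.228² + 0.439²) = 0.49468
φ = atan2(y, x) mod 360° = atan2(0.439, -0.228) = 117.4457°
|p|² = ρ² + z² = 0.49468² + 2.407² = 6.03835
κ = 2ρ / |p|² = 2×0.49468 / 6.03835 = 0.16384
θ = 2·atan2(ρ, z) = 2·atan2(0.49468, 2.407) = 0.40539 rad
ℓ = θ/κ = 0.40539/0.16384 = 2.47421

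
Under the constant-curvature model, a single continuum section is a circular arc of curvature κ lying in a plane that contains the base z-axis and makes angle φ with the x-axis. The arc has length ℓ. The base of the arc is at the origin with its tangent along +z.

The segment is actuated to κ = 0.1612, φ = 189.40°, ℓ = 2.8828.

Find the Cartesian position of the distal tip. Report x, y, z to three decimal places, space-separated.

-0.649 -0.107 2.780

θ = κ·ℓ = 0.1612 × 2.8828 = 0.46471 rad
ρ = (1 − cos θ)/κ = (1 − 0.89395)/0.1612 = 0.65786
z = sin θ / κ = 0.44816/0.1612 = 2.78016
x = ρ cos φ = 0.65786 × cos(189.40°) = -0.64903
y = ρ sin φ = 0.65786 × sin(189.40°) = -0.10745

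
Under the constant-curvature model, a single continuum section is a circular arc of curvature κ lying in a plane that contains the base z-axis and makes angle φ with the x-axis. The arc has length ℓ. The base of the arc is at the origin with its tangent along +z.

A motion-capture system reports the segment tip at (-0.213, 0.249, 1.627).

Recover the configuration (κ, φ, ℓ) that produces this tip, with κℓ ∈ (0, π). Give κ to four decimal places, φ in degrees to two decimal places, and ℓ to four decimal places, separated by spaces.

ρ = √(x²+y²) = √(-0.213² + 0.249²) = 0.32767
φ = atan2(y, x) mod 360° = atan2(0.249, -0.213) = 130.5444°
|p|² = ρ² + z² = 0.32767² + 1.627² = 2.75450
κ = 2ρ / |p|² = 2×0.32767 / 2.75450 = 0.23792
θ = 2·atan2(ρ, z) = 2·atan2(0.32767, 1.627) = 0.39748 rad
ℓ = θ/κ = 0.39748/0.23792 = 1.67064

0.2379 130.54 1.6706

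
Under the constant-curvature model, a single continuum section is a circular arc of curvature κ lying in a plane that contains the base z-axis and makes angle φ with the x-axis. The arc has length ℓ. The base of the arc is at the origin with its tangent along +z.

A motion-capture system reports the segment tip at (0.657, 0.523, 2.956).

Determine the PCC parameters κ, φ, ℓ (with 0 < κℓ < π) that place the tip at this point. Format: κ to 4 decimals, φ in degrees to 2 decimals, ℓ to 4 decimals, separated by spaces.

0.1779 38.52 3.1126

ρ = √(x²+y²) = √(0.657² + 0.523²) = 0.83975
φ = atan2(y, x) mod 360° = atan2(0.523, 0.657) = 38.5213°
|p|² = ρ² + z² = 0.83975² + 2.956² = 9.44311
κ = 2ρ / |p|² = 2×0.83975 / 9.44311 = 0.17785
θ = 2·atan2(ρ, z) = 2·atan2(0.83975, 2.956) = 0.55358 rad
ℓ = θ/κ = 0.55358/0.17785 = 3.11256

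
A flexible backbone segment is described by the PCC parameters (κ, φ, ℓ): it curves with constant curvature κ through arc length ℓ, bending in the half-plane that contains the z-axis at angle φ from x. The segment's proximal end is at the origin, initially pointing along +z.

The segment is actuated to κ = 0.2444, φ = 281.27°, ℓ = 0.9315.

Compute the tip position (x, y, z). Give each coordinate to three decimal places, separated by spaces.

0.021 -0.104 0.923

θ = κ·ℓ = 0.2444 × 0.9315 = 0.22766 rad
ρ = (1 − cos θ)/κ = (1 − 0.97420)/0.2444 = 0.10557
z = sin θ / κ = 0.22570/0.2444 = 0.92347
x = ρ cos φ = 0.10557 × cos(281.27°) = 0.02063
y = ρ sin φ = 0.10557 × sin(281.27°) = -0.10354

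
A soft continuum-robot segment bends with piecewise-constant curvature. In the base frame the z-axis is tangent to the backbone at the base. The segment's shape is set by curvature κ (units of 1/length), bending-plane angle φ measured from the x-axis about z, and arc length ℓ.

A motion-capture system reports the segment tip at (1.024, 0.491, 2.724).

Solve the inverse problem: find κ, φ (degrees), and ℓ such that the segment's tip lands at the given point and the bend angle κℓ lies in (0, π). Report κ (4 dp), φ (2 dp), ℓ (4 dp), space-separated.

0.2608 25.62 3.0294

ρ = √(x²+y²) = √(1.024² + 0.491²) = 1.13563
φ = atan2(y, x) mod 360° = atan2(0.491, 1.024) = 25.6174°
|p|² = ρ² + z² = 1.13563² + 2.724² = 8.70983
κ = 2ρ / |p|² = 2×1.13563 / 8.70983 = 0.26077
θ = 2·atan2(ρ, z) = 2·atan2(1.13563, 2.724) = 0.78998 rad
ℓ = θ/κ = 0.78998/0.26077 = 3.02940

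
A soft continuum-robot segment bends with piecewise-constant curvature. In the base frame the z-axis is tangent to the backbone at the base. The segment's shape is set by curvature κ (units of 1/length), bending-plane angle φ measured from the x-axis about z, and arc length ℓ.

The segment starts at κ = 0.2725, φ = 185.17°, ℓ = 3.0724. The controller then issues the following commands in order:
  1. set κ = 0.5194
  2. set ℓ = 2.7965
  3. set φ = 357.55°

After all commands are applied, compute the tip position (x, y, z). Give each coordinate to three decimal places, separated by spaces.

1.697 -0.073 1.912

initial: κ=0.2725, φ=185.17°, ℓ=3.0724
cmd 1: set κ=0.5194 → (κ,φ,ℓ)=(0.5194,185.17°,3.0724) → tip=(-1.9654,-0.1778,1.9247)
cmd 2: set ℓ=2.7965 → (κ,φ,ℓ)=(0.5194,185.17°,2.7965) → tip=(-1.6912,-0.1530,1.9118)
cmd 3: set φ=357.55° → (κ,φ,ℓ)=(0.5194,357.55°,2.7965) → tip=(1.6965,-0.0726,1.9118)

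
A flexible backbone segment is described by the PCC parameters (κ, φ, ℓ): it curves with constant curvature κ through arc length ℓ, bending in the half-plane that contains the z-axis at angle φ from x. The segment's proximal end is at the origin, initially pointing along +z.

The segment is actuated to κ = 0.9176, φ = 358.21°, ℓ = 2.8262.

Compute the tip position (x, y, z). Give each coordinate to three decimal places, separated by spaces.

2.019 -0.063 0.568

θ = κ·ℓ = 0.9176 × 2.8262 = 2.59332 rad
ρ = (1 − cos θ)/κ = (1 − -0.85343)/0.9176 = 2.01986
z = sin θ / κ = 0.52121/0.9176 = 0.56802
x = ρ cos φ = 2.01986 × cos(358.21°) = 2.01888
y = ρ sin φ = 2.01986 × sin(358.21°) = -0.06309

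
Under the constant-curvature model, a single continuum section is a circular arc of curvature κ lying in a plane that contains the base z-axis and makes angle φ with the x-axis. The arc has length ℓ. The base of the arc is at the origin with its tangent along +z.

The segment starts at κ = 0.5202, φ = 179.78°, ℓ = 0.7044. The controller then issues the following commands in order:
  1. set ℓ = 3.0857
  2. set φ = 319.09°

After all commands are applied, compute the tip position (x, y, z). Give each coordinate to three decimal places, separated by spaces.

initial: κ=0.5202, φ=179.78°, ℓ=0.7044
cmd 1: set ℓ=3.0857 → (κ,φ,ℓ)=(0.5202,179.78°,3.0857) → tip=(-1.9884,0.0076,1.9212)
cmd 2: set φ=319.09° → (κ,φ,ℓ)=(0.5202,319.09°,3.0857) → tip=(1.5027,-1.3022,1.9212)

1.503 -1.302 1.921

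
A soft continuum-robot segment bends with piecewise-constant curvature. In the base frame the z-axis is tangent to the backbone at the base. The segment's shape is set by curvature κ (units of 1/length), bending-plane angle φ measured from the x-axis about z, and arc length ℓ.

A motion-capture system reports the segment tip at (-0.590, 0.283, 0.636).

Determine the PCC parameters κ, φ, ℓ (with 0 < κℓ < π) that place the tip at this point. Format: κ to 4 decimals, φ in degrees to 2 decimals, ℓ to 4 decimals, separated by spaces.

ρ = √(x²+y²) = √(-0.590² + 0.283²) = 0.65436
φ = atan2(y, x) mod 360° = atan2(0.283, -0.590) = 154.3748°
|p|² = ρ² + z² = 0.65436² + 0.636² = 0.83268
κ = 2ρ / |p|² = 2×0.65436 / 0.83268 = 1.57169
θ = 2·atan2(ρ, z) = 2·atan2(0.65436, 0.636) = 1.59925 rad
ℓ = θ/κ = 1.59925/1.57169 = 1.01754

1.5717 154.37 1.0175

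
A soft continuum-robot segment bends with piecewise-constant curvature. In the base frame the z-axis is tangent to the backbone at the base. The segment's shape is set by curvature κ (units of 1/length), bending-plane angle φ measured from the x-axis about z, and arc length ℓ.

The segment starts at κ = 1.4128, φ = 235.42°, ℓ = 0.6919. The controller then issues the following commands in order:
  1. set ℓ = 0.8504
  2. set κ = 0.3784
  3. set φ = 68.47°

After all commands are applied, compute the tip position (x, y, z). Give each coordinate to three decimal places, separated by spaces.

0.050 0.126 0.836

initial: κ=1.4128, φ=235.42°, ℓ=0.6919
cmd 1: set ℓ=0.8504 → (κ,φ,ℓ)=(1.4128,235.42°,0.8504) → tip=(-0.2567,-0.3724,0.6601)
cmd 2: set κ=0.3784 → (κ,φ,ℓ)=(0.3784,235.42°,0.8504) → tip=(-0.0770,-0.1117,0.8358)
cmd 3: set φ=68.47° → (κ,φ,ℓ)=(0.3784,68.47°,0.8504) → tip=(0.0498,0.1262,0.8358)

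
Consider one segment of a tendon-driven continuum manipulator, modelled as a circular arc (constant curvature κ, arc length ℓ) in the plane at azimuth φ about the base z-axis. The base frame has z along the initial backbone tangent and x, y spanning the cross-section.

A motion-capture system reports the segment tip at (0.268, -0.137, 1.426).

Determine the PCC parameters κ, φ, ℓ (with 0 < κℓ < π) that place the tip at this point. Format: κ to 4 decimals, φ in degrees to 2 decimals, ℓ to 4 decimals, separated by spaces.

ρ = √(x²+y²) = √(0.268² + -0.137²) = 0.30099
φ = atan2(y, x) mod 360° = atan2(-0.137, 0.268) = 332.9242°
|p|² = ρ² + z² = 0.30099² + 1.426² = 2.12407
κ = 2ρ / |p|² = 2×0.30099 / 2.12407 = 0.28341
θ = 2·atan2(ρ, z) = 2·atan2(0.30099, 1.426) = 0.41603 rad
ℓ = θ/κ = 0.41603/0.28341 = 1.46798

0.2834 332.92 1.4680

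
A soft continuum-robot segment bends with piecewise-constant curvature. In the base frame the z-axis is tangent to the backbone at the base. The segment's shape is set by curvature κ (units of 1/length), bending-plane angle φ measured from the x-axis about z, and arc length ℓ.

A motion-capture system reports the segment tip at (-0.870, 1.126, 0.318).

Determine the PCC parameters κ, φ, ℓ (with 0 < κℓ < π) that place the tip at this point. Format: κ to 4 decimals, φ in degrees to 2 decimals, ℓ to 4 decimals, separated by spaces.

1.3387 127.69 2.0183

ρ = √(x²+y²) = √(-0.870² + 1.126²) = 1.42295
φ = atan2(y, x) mod 360° = atan2(1.126, -0.870) = 127.6913°
|p|² = ρ² + z² = 1.42295² + 0.318² = 2.12590
κ = 2ρ / |p|² = 2×1.42295 / 2.12590 = 1.33868
θ = 2·atan2(ρ, z) = 2·atan2(1.42295, 0.318) = 2.70186 rad
ℓ = θ/κ = 2.70186/1.33868 = 2.01831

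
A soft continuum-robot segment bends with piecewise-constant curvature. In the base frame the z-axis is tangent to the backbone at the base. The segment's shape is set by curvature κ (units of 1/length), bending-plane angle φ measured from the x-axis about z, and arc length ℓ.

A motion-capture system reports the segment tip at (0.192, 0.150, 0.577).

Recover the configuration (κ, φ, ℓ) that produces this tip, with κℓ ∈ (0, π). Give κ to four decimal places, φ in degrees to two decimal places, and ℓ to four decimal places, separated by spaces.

ρ = √(x²+y²) = √(0.192² + 0.150²) = 0.24365
φ = atan2(y, x) mod 360° = atan2(0.150, 0.192) = 37.9987°
|p|² = ρ² + z² = 0.24365² + 0.577² = 0.39229
κ = 2ρ / |p|² = 2×0.24365 / 0.39229 = 1.24217
θ = 2·atan2(ρ, z) = 2·atan2(0.24365, 0.577) = 0.79910 rad
ℓ = θ/κ = 0.79910/1.24217 = 0.64331

1.2422 38.00 0.6433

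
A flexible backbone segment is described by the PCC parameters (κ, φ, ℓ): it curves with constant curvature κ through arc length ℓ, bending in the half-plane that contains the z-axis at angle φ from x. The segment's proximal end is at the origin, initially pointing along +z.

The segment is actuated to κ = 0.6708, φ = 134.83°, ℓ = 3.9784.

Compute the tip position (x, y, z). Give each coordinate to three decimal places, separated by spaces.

-1.987 1.998 0.679

θ = κ·ℓ = 0.6708 × 3.9784 = 2.66871 rad
ρ = (1 − cos θ)/κ = (1 − -0.89026)/0.6708 = 2.81792
z = sin θ / κ = 0.45545/0.6708 = 0.67897
x = ρ cos φ = 2.81792 × cos(134.83°) = -1.98665
y = ρ sin φ = 2.81792 × sin(134.83°) = 1.99847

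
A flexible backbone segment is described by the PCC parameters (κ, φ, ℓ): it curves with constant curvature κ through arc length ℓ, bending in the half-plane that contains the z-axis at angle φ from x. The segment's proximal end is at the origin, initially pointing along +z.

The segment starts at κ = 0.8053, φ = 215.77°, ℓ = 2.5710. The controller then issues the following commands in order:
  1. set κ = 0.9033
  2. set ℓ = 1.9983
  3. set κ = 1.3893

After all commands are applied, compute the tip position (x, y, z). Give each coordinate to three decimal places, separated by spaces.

-1.129 -0.814 0.257

initial: κ=0.8053, φ=215.77°, ℓ=2.5710
cmd 1: set κ=0.9033 → (κ,φ,ℓ)=(0.9033,215.77°,2.5710) → tip=(-1.5115,-1.0890,0.8088)
cmd 2: set ℓ=1.9983 → (κ,φ,ℓ)=(0.9033,215.77°,1.9983) → tip=(-1.1067,-0.7973,1.0768)
cmd 3: set κ=1.3893 → (κ,φ,ℓ)=(1.3893,215.77°,1.9983) → tip=(-1.1295,-0.8137,0.2572)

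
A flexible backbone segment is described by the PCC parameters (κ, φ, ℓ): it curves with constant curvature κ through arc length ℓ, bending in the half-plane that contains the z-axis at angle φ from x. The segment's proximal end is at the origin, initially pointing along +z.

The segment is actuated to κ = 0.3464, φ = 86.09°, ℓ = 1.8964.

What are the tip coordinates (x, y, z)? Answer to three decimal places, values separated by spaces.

θ = κ·ℓ = 0.3464 × 1.8964 = 0.65691 rad
ρ = (1 − cos θ)/κ = (1 − 0.79188)/0.3464 = 0.60080
z = sin θ / κ = 0.61068/0.3464 = 1.76292
x = ρ cos φ = 0.60080 × cos(86.09°) = 0.04097
y = ρ sin φ = 0.60080 × sin(86.09°) = 0.59941

0.041 0.599 1.763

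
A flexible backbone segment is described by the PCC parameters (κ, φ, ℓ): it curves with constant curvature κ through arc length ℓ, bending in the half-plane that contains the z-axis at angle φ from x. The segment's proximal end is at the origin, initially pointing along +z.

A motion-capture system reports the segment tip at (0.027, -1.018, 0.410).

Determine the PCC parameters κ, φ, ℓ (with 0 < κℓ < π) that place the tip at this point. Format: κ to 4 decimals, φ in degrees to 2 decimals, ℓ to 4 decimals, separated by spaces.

1.6900 271.52 1.4060

ρ = √(x²+y²) = √(0.027² + -1.018²) = 1.01836
φ = atan2(y, x) mod 360° = atan2(-1.018, 0.027) = 271.5193°
|p|² = ρ² + z² = 1.01836² + 0.410² = 1.20515
κ = 2ρ / |p|² = 2×1.01836 / 1.20515 = 1.69001
θ = 2·atan2(ρ, z) = 2·atan2(1.01836, 0.410) = 2.37609 rad
ℓ = θ/κ = 2.37609/1.69001 = 1.40596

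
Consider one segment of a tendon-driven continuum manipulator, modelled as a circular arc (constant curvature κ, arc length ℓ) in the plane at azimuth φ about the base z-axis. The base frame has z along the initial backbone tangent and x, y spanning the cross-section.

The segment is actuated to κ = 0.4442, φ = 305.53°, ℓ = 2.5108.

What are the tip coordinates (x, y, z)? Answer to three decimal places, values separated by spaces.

θ = κ·ℓ = 0.4442 × 2.5108 = 1.11530 rad
ρ = (1 − cos θ)/κ = (1 − 0.43991)/0.4442 = 1.26089
z = sin θ / κ = 0.89804/0.4442 = 2.02171
x = ρ cos φ = 1.26089 × cos(305.53°) = 0.73274
y = ρ sin φ = 1.26089 × sin(305.53°) = -1.02613

0.733 -1.026 2.022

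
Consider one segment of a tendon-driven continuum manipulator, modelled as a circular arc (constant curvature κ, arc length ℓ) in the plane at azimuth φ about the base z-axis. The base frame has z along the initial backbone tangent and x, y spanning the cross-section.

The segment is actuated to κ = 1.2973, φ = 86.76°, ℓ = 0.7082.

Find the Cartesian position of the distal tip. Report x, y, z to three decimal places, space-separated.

0.017 0.303 0.613

θ = κ·ℓ = 1.2973 × 0.7082 = 0.91875 rad
ρ = (1 − cos θ)/κ = (1 − 0.60682)/1.2973 = 0.30308
z = sin θ / κ = 0.79484/1.2973 = 0.61269
x = ρ cos φ = 0.30308 × cos(86.76°) = 0.01713
y = ρ sin φ = 0.30308 × sin(86.76°) = 0.30259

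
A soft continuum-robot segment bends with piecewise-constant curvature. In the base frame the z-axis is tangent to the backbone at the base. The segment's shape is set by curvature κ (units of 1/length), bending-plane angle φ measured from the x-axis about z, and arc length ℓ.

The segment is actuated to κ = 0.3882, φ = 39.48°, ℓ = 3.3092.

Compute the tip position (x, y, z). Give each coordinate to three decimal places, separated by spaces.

θ = κ·ℓ = 0.3882 × 3.3092 = 1.28463 rad
ρ = (1 − cos θ)/κ = (1 − 0.28228)/0.3882 = 1.84885
z = sin θ / κ = 0.95933/0.3882 = 2.47124
x = ρ cos φ = 1.84885 × cos(39.48°) = 1.42703
y = ρ sin φ = 1.84885 × sin(39.48°) = 1.17552

1.427 1.176 2.471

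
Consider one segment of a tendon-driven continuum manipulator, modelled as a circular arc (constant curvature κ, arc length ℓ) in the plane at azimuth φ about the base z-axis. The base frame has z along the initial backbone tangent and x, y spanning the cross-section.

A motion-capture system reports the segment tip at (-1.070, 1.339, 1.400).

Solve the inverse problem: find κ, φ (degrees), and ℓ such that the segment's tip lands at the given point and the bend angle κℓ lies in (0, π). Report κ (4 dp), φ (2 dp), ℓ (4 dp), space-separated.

0.6999 128.63 2.5315

ρ = √(x²+y²) = √(-1.070² + 1.339²) = 1.71401
φ = atan2(y, x) mod 360° = atan2(1.339, -1.070) = 128.6285°
|p|² = ρ² + z² = 1.71401² + 1.400² = 4.89782
κ = 2ρ / |p|² = 2×1.71401 / 4.89782 = 0.69991
θ = 2·atan2(ρ, z) = 2·atan2(1.71401, 1.400) = 1.77179 rad
ℓ = θ/κ = 1.77179/0.69991 = 2.53147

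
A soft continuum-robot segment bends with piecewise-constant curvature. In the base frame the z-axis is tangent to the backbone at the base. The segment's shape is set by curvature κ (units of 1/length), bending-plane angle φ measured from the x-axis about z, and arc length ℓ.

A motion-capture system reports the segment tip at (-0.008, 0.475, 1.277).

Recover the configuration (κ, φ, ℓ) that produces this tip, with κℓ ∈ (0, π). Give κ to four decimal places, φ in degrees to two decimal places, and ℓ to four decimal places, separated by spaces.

ρ = √(x²+y²) = √(-0.008² + 0.475²) = 0.47507
φ = atan2(y, x) mod 360° = atan2(0.475, -0.008) = 90.9649°
|p|² = ρ² + z² = 0.47507² + 1.277² = 1.85642
κ = 2ρ / |p|² = 2×0.47507 / 1.85642 = 0.51181
θ = 2·atan2(ρ, z) = 2·atan2(0.47507, 1.277) = 0.71231 rad
ℓ = θ/κ = 0.71231/0.51181 = 1.39174

0.5118 90.96 1.3917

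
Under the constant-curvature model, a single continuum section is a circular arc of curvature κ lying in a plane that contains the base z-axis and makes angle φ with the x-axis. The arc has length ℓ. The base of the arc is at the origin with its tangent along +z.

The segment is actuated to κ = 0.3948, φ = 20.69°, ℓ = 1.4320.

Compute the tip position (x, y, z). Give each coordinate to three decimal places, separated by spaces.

0.369 0.139 1.357

θ = κ·ℓ = 0.3948 × 1.4320 = 0.56535 rad
ρ = (1 − cos θ)/κ = (1 − 0.84440)/0.3948 = 0.39413
z = sin θ / κ = 0.53571/0.3948 = 1.35693
x = ρ cos φ = 0.39413 × cos(20.69°) = 0.36871
y = ρ sin φ = 0.39413 × sin(20.69°) = 0.13925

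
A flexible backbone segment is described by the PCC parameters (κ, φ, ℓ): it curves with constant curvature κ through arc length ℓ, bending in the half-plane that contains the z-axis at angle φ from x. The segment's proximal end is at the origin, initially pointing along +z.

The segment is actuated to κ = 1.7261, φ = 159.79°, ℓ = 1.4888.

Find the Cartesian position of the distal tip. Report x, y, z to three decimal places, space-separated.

θ = κ·ℓ = 1.7261 × 1.4888 = 2.56982 rad
ρ = (1 − cos θ)/κ = (1 − -0.84094)/1.7261 = 1.06653
z = sin θ / κ = 0.54113/1.7261 = 0.31350
x = ρ cos φ = 1.06653 × cos(159.79°) = -1.00087
y = ρ sin φ = 1.06653 × sin(159.79°) = 0.36845

-1.001 0.368 0.313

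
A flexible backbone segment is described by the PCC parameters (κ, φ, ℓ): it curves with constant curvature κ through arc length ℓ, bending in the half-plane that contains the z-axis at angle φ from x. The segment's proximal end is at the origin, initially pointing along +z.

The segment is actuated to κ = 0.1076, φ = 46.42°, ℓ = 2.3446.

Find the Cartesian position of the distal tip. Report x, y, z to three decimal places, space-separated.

θ = κ·ℓ = 0.1076 × 2.3446 = 0.25228 rad
ρ = (1 − cos θ)/κ = (1 − 0.96835)/0.1076 = 0.29418
z = sin θ / κ = 0.24961/0.1076 = 2.31981
x = ρ cos φ = 0.29418 × cos(46.42°) = 0.20280
y = ρ sin φ = 0.29418 × sin(46.42°) = 0.21311

0.203 0.213 2.320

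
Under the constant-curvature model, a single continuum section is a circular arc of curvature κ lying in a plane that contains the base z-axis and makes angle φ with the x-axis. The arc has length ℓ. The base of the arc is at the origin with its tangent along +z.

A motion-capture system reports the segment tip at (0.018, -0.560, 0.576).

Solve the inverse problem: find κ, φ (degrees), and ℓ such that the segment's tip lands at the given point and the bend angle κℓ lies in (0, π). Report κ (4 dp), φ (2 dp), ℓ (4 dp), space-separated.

ρ = √(x²+y²) = √(0.018² + -0.560²) = 0.56029
φ = atan2(y, x) mod 360° = atan2(-0.560, 0.018) = 271.8410°
|p|² = ρ² + z² = 0.56029² + 0.576² = 0.64570
κ = 2ρ / |p|² = 2×0.56029 / 0.64570 = 1.73545
θ = 2·atan2(ρ, z) = 2·atan2(0.56029, 0.576) = 1.54315 rad
ℓ = θ/κ = 1.54315/1.73545 = 0.88919

1.7354 271.84 0.8892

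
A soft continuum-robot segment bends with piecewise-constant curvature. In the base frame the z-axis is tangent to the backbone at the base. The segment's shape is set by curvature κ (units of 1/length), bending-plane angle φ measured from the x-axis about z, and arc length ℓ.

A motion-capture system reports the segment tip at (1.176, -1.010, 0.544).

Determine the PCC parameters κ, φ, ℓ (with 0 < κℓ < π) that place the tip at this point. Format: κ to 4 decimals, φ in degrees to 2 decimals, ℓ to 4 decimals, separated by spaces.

1.1487 319.34 2.1473

ρ = √(x²+y²) = √(1.176² + -1.010²) = 1.55019
φ = atan2(y, x) mod 360° = atan2(-1.010, 1.176) = 319.3426°
|p|² = ρ² + z² = 1.55019² + 0.544² = 2.69901
κ = 2ρ / |p|² = 2×1.55019 / 2.69901 = 1.14871
θ = 2·atan2(ρ, z) = 2·atan2(1.55019, 0.544) = 2.46659 rad
ℓ = θ/κ = 2.46659/1.14871 = 2.14728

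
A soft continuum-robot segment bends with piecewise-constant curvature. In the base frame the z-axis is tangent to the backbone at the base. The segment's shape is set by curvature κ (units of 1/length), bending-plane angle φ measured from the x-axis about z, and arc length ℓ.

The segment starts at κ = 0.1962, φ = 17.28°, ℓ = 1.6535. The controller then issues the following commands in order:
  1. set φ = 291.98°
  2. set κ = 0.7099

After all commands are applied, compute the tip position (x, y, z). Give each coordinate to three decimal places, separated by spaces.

initial: κ=0.1962, φ=17.28°, ℓ=1.6535
cmd 1: set φ=291.98° → (κ,φ,ℓ)=(0.1962,291.98°,1.6535) → tip=(0.0995,-0.2465,1.6246)
cmd 2: set κ=0.7099 → (κ,φ,ℓ)=(0.7099,291.98°,1.6535) → tip=(0.3234,-0.8012,1.2991)

0.323 -0.801 1.299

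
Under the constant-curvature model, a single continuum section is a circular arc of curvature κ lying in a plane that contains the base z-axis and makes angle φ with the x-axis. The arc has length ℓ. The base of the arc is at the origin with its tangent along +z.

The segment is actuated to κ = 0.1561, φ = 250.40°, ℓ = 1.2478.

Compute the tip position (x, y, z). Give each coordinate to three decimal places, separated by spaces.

-0.041 -0.114 1.240

θ = κ·ℓ = 0.1561 × 1.2478 = 0.19478 rad
ρ = (1 − cos θ)/κ = (1 − 0.98109)/0.1561 = 0.12114
z = sin θ / κ = 0.19355/0.1561 = 1.23992
x = ρ cos φ = 0.12114 × cos(250.40°) = -0.04064
y = ρ sin φ = 0.12114 × sin(250.40°) = -0.11412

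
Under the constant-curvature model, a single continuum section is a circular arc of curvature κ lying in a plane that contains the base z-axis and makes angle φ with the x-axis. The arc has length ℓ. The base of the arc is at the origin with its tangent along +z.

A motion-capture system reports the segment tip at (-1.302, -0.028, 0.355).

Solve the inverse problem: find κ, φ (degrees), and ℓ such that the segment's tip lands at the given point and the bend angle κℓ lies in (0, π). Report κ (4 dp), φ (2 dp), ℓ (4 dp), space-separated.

1.4295 181.23 1.8253

ρ = √(x²+y²) = √(-1.302² + -0.028²) = 1.30230
φ = atan2(y, x) mod 360° = atan2(-0.028, -1.302) = 181.2320°
|p|² = ρ² + z² = 1.30230² + 0.355² = 1.82201
κ = 2ρ / |p|² = 2×1.30230 / 1.82201 = 1.42952
θ = 2·atan2(ρ, z) = 2·atan2(1.30230, 0.355) = 2.60934 rad
ℓ = θ/κ = 2.60934/1.42952 = 1.82532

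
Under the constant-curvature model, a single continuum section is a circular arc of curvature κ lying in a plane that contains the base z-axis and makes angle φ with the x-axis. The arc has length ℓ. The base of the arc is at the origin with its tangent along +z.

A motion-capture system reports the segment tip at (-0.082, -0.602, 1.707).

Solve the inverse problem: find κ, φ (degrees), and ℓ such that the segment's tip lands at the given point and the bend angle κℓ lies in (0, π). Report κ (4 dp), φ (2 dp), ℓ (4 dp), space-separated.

ρ = √(x²+y²) = √(-0.082² + -0.602²) = 0.60756
φ = atan2(y, x) mod 360° = atan2(-0.602, -0.082) = 262.2433°
|p|² = ρ² + z² = 0.60756² + 1.707² = 3.28298
κ = 2ρ / |p|² = 2×0.60756 / 3.28298 = 0.37013
θ = 2·atan2(ρ, z) = 2·atan2(0.60756, 1.707) = 0.68388 rad
ℓ = θ/κ = 0.68388/0.37013 = 1.84770

0.3701 262.24 1.8477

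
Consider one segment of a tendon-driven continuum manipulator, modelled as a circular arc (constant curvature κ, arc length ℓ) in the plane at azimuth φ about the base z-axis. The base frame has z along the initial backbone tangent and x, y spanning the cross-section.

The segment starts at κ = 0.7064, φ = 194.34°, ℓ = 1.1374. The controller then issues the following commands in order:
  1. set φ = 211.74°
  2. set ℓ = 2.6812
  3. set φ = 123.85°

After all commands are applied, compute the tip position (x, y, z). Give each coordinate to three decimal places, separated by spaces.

-1.039 1.549 1.342

initial: κ=0.7064, φ=194.34°, ℓ=1.1374
cmd 1: set φ=211.74° → (κ,φ,ℓ)=(0.7064,211.74°,1.1374) → tip=(-0.3681,-0.2277,1.0189)
cmd 2: set ℓ=2.6812 → (κ,φ,ℓ)=(0.7064,211.74°,2.6812) → tip=(-1.5863,-0.9812,1.3423)
cmd 3: set φ=123.85° → (κ,φ,ℓ)=(0.7064,123.85°,2.6812) → tip=(-1.0390,1.5491,1.3423)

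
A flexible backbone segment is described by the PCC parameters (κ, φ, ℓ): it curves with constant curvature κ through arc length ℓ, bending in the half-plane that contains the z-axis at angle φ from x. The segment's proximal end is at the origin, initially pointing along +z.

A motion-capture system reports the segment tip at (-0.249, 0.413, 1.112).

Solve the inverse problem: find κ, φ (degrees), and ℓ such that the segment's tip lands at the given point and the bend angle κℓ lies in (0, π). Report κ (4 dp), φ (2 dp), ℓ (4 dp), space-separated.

0.6565 121.09 1.2466

ρ = √(x²+y²) = √(-0.249² + 0.413²) = 0.48226
φ = atan2(y, x) mod 360° = atan2(0.413, -0.249) = 121.0860°
|p|² = ρ² + z² = 0.48226² + 1.112² = 1.46911
κ = 2ρ / |p|² = 2×0.48226 / 1.46911 = 0.65653
θ = 2·atan2(ρ, z) = 2·atan2(0.48226, 1.112) = 0.81840 rad
ℓ = θ/κ = 0.81840/0.65653 = 1.24657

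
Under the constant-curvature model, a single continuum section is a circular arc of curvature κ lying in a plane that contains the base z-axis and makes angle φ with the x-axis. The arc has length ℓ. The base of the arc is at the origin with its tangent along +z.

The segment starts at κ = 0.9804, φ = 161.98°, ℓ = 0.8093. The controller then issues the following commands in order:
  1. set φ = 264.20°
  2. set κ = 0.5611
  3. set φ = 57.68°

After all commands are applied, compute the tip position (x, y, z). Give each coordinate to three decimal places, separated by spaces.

0.097 0.153 0.782

initial: κ=0.9804, φ=161.98°, ℓ=0.8093
cmd 1: set φ=264.20° → (κ,φ,ℓ)=(0.9804,264.20°,0.8093) → tip=(-0.0308,-0.3030,0.7270)
cmd 2: set κ=0.5611 → (κ,φ,ℓ)=(0.5611,264.20°,0.8093) → tip=(-0.0183,-0.1797,0.7818)
cmd 3: set φ=57.68° → (κ,φ,ℓ)=(0.5611,57.68°,0.8093) → tip=(0.0966,0.1526,0.7818)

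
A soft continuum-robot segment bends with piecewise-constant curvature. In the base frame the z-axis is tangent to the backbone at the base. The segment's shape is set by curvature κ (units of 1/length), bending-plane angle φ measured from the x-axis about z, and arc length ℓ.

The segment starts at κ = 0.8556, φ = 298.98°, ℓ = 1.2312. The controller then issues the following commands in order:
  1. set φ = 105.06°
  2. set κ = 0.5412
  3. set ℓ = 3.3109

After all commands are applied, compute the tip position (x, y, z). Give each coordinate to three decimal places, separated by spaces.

-0.585 2.176 1.803

initial: κ=0.8556, φ=298.98°, ℓ=1.2312
cmd 1: set φ=105.06° → (κ,φ,ℓ)=(0.8556,105.06°,1.2312) → tip=(-0.1535,0.5704,1.0158)
cmd 2: set κ=0.5412 → (κ,φ,ℓ)=(0.5412,105.06°,1.2312) → tip=(-0.1027,0.3817,1.1421)
cmd 3: set ℓ=3.3109 → (κ,φ,ℓ)=(0.5412,105.06°,3.3109) → tip=(-0.5854,2.1755,1.8028)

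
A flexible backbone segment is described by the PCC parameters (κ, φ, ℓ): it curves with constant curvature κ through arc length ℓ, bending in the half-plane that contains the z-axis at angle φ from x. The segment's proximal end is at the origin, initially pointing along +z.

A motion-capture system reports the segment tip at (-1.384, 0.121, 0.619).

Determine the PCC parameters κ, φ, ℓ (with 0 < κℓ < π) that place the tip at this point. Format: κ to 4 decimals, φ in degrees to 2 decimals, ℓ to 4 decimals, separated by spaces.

ρ = √(x²+y²) = √(-1.384² + 0.121²) = 1.38928
φ = atan2(y, x) mod 360° = atan2(0.121, -1.384) = 175.0035°
|p|² = ρ² + z² = 1.38928² + 0.619² = 2.31326
κ = 2ρ / |p|² = 2×1.38928 / 2.31326 = 1.20115
θ = 2·atan2(ρ, z) = 2·atan2(1.38928, 0.619) = 2.30329 rad
ℓ = θ/κ = 2.30329/1.20115 = 1.91758

1.2011 175.00 1.9176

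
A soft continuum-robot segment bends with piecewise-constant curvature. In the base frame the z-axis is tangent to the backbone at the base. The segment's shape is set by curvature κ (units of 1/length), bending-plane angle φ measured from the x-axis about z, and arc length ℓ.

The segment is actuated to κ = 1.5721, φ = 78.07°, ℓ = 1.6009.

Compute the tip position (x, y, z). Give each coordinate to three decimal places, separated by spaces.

0.238 1.127 0.372

θ = κ·ℓ = 1.5721 × 1.6009 = 2.51677 rad
ρ = (1 − cos θ)/κ = (1 − -0.81107)/1.5721 = 1.15201
z = sin θ / κ = 0.58495/1.5721 = 0.37208
x = ρ cos φ = 1.15201 × cos(78.07°) = 0.23814
y = ρ sin φ = 1.15201 × sin(78.07°) = 1.12712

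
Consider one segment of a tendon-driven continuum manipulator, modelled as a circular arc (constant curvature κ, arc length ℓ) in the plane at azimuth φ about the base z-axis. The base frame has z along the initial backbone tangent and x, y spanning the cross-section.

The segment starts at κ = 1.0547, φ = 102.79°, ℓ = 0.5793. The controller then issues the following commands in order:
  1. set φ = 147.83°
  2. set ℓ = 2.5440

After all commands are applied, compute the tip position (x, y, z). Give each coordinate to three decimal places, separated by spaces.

-1.522 0.958 0.420

initial: κ=1.0547, φ=102.79°, ℓ=0.5793
cmd 1: set φ=147.83° → (κ,φ,ℓ)=(1.0547,147.83°,0.5793) → tip=(-0.1452,0.0913,0.5439)
cmd 2: set ℓ=2.5440 → (κ,φ,ℓ)=(1.0547,147.83°,2.5440) → tip=(-1.5223,0.9575,0.4196)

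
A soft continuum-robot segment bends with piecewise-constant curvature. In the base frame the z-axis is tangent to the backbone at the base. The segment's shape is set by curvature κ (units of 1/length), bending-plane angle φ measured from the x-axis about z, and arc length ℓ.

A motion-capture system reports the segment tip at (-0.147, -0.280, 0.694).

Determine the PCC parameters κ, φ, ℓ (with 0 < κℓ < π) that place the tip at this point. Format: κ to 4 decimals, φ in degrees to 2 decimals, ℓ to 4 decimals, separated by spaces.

1.0874 242.30 0.7864

ρ = √(x²+y²) = √(-0.147² + -0.280²) = 0.31624
φ = atan2(y, x) mod 360° = atan2(-0.280, -0.147) = 242.3005°
|p|² = ρ² + z² = 0.31624² + 0.694² = 0.58164
κ = 2ρ / |p|² = 2×0.31624 / 0.58164 = 1.08741
θ = 2·atan2(ρ, z) = 2·atan2(0.31624, 0.694) = 0.85513 rad
ℓ = θ/κ = 0.85513/1.08741 = 0.78640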